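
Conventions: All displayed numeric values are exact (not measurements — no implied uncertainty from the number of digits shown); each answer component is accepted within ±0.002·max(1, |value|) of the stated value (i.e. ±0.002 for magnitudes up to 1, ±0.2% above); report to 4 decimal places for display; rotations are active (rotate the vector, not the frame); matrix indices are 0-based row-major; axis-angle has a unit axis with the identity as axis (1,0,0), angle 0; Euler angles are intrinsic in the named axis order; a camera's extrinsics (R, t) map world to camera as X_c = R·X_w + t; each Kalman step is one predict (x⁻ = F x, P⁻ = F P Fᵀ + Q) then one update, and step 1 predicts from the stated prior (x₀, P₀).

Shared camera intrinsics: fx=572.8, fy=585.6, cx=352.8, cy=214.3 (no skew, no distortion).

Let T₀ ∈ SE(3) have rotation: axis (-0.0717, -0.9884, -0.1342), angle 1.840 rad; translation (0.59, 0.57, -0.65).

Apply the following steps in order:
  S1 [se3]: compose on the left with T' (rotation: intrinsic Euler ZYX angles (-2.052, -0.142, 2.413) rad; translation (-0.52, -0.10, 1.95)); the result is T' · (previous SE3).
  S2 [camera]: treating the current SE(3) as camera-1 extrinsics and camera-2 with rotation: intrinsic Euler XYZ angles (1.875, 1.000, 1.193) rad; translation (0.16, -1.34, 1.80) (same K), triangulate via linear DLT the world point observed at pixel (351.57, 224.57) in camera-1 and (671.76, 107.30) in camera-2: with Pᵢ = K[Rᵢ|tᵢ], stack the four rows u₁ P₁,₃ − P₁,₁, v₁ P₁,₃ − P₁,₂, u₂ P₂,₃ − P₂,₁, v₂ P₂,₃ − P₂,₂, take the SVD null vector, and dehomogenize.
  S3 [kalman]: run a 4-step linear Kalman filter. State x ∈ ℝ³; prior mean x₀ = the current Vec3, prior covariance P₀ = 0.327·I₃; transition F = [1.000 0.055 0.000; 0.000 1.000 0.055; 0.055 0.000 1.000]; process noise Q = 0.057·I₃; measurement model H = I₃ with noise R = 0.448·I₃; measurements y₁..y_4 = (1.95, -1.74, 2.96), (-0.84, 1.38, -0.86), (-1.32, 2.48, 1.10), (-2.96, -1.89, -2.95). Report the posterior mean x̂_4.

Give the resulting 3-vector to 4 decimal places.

after S1 (compose_se3): R=[-0.4733 -0.7632 0.4400; 0.4178 0.2453 0.8748; -0.7756 0.5978 0.2028], t=(-0.7271, -0.5128, 2.8893)
after S2 (triangulate): (1.0143, -1.2934, 0.4930)
after S3 (kf_track): (-1.0462, -0.2883, -0.3851)

result = (-1.0462, -0.2883, -0.3851)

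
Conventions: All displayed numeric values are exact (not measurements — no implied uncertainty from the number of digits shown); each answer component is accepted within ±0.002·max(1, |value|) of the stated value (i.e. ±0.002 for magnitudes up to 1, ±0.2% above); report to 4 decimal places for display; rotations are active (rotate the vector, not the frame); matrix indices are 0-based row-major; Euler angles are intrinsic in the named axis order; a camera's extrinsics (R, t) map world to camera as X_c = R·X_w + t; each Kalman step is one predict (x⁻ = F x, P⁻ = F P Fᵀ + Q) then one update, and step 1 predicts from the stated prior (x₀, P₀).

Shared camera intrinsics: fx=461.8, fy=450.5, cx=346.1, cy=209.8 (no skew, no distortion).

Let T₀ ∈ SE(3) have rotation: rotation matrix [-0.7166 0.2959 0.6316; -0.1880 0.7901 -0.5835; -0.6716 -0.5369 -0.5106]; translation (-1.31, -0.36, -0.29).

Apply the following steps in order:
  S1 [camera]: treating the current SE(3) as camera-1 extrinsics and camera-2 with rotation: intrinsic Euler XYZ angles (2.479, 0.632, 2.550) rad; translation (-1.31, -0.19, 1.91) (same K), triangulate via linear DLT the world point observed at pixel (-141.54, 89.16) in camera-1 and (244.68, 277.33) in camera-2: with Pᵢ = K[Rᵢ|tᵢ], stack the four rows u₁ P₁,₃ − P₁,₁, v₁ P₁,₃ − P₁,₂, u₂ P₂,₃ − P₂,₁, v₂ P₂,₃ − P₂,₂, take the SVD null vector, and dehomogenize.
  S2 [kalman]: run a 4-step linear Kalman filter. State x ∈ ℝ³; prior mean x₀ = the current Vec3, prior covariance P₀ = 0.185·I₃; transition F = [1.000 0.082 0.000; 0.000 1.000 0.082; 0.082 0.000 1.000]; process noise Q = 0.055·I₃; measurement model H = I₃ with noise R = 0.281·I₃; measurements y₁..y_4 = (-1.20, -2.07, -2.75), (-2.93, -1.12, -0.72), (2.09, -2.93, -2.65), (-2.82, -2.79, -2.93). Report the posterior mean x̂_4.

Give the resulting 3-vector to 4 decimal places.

after S1 (triangulate): (-0.9640, -1.3419, -1.3195)
after S2 (kf_track): (-1.5090, -2.5292, -2.4333)

result = (-1.5090, -2.5292, -2.4333)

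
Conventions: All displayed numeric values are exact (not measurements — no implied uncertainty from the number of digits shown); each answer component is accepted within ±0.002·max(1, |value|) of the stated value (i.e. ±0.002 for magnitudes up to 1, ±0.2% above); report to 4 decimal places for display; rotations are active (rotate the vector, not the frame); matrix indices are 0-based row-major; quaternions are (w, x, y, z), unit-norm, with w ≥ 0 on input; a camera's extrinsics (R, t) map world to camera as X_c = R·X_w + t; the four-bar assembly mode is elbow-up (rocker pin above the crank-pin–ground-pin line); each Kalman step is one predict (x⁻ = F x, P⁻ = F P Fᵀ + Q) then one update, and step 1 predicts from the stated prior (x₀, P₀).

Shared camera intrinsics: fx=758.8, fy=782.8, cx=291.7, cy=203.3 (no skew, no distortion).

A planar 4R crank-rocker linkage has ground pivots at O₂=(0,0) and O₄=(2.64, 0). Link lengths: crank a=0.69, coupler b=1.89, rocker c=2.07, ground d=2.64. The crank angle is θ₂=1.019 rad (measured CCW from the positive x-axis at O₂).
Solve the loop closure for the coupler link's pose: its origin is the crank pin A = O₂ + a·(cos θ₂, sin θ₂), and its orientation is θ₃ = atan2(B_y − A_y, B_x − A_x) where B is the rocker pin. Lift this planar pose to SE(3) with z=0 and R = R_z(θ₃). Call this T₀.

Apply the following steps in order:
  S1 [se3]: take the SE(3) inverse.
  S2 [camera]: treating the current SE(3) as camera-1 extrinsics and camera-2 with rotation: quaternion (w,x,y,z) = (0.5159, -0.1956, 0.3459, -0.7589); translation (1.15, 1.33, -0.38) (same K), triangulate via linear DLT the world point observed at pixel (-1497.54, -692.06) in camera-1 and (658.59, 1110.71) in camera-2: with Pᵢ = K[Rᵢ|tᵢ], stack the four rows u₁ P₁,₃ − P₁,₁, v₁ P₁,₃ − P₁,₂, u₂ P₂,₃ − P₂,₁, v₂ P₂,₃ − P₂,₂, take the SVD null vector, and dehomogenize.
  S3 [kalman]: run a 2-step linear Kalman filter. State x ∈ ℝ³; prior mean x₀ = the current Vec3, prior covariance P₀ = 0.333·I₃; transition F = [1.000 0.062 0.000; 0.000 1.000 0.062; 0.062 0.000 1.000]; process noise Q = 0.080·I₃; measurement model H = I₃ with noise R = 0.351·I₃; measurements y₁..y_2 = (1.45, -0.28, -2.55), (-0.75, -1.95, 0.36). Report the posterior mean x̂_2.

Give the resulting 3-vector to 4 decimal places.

source (fourbar_fk): coupler pose = R=[0.7349 -0.6781 0.0000; 0.6781 0.7349 0.0000; 0.0000 0.0000 1.0000], t=(0.3617, 0.5876, 0.0000)
after S1 (invert_se3): R=[0.7349 0.6781 0.0000; -0.6781 0.7349 0.0000; 0.0000 0.0000 1.0000], t=(-0.6643, -0.1866, 0.0000)
after S2 (triangulate): (-0.6075, -1.8823, 1.0124)
after S3 (kf_track): (-0.1151, -1.4447, -0.3581)

result = (-0.1151, -1.4447, -0.3581)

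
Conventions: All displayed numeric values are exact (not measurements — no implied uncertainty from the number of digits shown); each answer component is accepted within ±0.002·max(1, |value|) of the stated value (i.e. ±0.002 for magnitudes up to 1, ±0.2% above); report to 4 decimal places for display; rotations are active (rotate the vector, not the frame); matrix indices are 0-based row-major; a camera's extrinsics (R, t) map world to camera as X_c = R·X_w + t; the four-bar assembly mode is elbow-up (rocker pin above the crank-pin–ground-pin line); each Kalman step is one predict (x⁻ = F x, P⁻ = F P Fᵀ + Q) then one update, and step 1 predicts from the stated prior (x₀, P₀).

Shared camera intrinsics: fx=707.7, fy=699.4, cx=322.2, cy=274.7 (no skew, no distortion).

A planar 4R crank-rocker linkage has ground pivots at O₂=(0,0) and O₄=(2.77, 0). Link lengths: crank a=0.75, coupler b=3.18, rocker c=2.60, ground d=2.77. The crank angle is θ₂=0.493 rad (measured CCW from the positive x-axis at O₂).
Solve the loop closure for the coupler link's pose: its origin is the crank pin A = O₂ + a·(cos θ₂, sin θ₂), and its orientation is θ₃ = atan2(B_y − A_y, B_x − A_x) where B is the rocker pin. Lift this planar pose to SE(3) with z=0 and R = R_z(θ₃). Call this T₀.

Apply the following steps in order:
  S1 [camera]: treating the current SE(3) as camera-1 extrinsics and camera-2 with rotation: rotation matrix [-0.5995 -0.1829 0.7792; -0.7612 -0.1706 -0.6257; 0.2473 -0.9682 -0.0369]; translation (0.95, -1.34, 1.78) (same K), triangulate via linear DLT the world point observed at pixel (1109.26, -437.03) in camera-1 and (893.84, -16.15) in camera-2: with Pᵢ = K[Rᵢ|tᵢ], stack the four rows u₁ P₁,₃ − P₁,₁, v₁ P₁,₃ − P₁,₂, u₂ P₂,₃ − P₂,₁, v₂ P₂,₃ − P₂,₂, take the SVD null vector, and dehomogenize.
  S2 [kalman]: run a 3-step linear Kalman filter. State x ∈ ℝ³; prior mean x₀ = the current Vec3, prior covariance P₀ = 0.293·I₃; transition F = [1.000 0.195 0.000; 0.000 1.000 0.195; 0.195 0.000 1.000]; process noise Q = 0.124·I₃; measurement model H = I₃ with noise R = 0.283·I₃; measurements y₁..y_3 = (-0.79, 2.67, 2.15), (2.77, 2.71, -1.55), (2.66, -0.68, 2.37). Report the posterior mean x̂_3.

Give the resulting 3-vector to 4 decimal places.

result = (2.0352, 0.8333, 1.3424)

source (fourbar_fk): coupler pose = R=[0.7095 -0.7047 0.0000; 0.7047 0.7095 0.0000; 0.0000 0.0000 1.0000], t=(0.6607, 0.3550, 0.0000)
after S1 (triangulate): (-0.6163, -1.9325, 1.4254)
after S2 (kf_track): (2.0352, 0.8333, 1.3424)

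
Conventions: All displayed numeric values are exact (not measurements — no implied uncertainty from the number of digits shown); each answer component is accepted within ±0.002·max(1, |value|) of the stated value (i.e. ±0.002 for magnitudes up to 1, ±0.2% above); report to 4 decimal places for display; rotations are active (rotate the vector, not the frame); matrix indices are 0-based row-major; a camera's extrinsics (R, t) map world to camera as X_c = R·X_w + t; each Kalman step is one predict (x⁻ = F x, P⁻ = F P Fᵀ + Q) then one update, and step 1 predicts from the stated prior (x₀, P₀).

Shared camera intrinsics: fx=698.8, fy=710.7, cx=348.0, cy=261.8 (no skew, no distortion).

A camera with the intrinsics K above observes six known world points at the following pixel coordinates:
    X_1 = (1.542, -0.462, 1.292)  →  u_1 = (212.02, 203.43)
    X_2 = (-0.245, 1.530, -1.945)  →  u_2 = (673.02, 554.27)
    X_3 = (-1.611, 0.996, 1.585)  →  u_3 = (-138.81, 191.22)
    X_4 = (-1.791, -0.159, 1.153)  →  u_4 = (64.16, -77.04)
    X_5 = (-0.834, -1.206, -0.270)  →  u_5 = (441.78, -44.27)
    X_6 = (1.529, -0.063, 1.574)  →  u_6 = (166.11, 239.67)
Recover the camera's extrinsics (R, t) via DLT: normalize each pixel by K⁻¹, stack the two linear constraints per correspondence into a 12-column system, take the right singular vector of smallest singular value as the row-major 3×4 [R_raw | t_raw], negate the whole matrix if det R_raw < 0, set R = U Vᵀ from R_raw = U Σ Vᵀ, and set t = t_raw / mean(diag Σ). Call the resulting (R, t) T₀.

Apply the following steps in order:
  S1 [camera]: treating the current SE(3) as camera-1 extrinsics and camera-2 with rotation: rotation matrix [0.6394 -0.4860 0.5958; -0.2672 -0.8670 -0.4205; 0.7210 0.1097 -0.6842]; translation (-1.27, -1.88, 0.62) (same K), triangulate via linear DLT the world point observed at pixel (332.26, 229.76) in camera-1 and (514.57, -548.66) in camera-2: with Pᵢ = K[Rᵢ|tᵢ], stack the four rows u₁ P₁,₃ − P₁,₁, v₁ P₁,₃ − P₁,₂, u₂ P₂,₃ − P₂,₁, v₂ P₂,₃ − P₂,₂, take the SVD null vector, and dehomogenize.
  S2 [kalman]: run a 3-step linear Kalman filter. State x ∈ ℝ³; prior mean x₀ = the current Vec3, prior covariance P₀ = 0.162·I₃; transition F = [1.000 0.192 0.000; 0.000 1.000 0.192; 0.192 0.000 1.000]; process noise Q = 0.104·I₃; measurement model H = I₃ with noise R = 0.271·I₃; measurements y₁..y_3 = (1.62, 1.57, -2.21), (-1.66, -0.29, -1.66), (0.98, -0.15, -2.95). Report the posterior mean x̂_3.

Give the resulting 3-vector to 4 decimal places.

source (pnp_recover): camera pose = R=[0.0036 -0.2115 -0.9774; 0.3325 0.9220 -0.1983; 0.9431 -0.3243 0.0736], t=(-0.0000, -0.3200, 4.2600)
after S1 (triangulate): (1.9257, -0.5946, 0.2806)
after S2 (kf_track): (0.4341, -0.2937, -1.9255)

result = (0.4341, -0.2937, -1.9255)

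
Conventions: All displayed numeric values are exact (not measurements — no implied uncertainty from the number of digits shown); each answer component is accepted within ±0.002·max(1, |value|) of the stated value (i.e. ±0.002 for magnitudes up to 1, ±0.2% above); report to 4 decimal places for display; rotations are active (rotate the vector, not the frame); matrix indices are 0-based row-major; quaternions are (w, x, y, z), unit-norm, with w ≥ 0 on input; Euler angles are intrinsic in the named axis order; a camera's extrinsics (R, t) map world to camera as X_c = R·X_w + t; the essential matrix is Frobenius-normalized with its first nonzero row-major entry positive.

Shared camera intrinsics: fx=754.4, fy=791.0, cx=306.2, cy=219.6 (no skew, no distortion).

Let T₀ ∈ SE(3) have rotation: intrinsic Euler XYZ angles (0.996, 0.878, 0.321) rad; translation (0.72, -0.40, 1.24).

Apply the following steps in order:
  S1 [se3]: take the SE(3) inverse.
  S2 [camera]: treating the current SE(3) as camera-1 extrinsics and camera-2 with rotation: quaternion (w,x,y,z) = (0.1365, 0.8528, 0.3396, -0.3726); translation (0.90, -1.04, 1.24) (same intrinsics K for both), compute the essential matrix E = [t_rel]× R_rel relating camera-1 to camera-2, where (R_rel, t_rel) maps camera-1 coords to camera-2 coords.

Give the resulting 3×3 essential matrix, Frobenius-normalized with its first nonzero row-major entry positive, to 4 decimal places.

matrix = [0.2276 0.2676 0.5781; -0.0003 0.1348 0.1769; 0.5612 -0.4219 0.0042]

after S1 (invert_se3): R=[0.6061 0.7844 -0.1321; -0.2015 0.3121 0.9284; 0.7695 -0.5361 0.3472], t=(0.0412, -0.8813, -1.1990)
after S2 (essential): [0.2276 0.2676 0.5781; -0.0003 0.1348 0.1769; 0.5612 -0.4219 0.0042]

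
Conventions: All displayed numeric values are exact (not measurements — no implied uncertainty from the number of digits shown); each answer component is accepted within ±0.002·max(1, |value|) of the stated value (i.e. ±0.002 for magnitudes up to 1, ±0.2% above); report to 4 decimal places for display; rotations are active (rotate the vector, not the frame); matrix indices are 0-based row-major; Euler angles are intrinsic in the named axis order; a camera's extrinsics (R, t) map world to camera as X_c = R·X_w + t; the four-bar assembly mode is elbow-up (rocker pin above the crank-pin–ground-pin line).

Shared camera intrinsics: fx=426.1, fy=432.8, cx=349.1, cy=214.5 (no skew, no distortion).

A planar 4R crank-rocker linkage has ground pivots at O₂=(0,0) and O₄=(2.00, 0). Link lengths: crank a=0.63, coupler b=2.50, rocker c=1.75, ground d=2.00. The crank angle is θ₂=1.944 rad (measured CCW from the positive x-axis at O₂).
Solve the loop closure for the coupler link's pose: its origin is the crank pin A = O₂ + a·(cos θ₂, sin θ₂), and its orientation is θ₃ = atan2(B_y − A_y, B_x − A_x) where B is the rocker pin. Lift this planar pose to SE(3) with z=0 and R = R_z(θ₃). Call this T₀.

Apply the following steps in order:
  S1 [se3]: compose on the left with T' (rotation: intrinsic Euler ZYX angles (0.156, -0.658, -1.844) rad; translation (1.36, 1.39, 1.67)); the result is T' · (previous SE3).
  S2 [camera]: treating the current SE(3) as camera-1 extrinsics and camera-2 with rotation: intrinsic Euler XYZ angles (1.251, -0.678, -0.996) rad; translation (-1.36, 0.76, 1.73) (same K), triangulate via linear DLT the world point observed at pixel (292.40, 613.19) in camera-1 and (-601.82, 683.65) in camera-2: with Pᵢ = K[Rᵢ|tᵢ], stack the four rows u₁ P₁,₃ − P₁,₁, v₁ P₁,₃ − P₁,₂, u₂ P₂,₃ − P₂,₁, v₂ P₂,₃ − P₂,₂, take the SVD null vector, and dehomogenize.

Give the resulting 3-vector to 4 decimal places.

source (fourbar_fk): coupler pose = R=[0.8851 -0.4653 0.0000; 0.4653 0.8851 0.0000; 0.0000 0.0000 1.0000], t=(-0.2297, 0.5866, 0.0000)
after S1 (compose_se3): R=[0.9820 0.1883 0.0134; 0.0274 -0.2121 0.9769; 0.1868 -0.9589 -0.2135], t=(1.5463, 1.2591, 1.0826)
after S2 (triangulate): (-1.5528, -1.9209, 0.6841)

result = (-1.5528, -1.9209, 0.6841)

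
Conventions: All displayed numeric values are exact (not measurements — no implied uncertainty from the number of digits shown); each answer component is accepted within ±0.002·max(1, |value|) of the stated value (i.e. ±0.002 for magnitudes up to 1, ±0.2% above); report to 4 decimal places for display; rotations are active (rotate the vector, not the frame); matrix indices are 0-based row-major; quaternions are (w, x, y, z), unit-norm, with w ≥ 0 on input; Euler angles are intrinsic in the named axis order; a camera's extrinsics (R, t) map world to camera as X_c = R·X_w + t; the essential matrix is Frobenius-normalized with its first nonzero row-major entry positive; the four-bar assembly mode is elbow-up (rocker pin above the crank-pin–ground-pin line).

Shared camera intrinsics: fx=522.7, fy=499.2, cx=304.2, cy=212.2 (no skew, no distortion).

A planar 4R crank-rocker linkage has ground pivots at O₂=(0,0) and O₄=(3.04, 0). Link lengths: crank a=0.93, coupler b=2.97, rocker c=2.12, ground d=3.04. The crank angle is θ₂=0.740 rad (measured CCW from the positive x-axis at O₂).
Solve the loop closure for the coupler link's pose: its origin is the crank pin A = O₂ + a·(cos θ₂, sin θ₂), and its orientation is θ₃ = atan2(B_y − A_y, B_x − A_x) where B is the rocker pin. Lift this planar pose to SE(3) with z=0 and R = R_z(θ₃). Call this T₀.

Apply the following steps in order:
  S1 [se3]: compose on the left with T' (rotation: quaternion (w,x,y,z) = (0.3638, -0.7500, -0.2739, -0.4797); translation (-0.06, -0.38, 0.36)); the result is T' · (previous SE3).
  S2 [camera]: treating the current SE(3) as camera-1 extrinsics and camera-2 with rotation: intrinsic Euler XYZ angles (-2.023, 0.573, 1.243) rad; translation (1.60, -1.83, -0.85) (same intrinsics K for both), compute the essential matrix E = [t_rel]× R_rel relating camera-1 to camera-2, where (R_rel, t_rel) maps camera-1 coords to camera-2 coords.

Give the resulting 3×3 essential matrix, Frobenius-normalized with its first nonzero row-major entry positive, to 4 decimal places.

source (fourbar_fk): coupler pose = R=[0.8667 -0.4988 0.0000; 0.4988 0.8667 0.0000; 0.0000 0.0000 1.0000], t=(0.6868, 0.6271, 0.0000)
after S1 (compose_se3): R=[0.7168 0.4642 0.5203; -0.2383 -0.5381 0.8085; 0.6553 -0.7035 -0.2751], t=(0.6842, -0.7045, 0.8136)
after S2 (essential): [0.3286 -0.0496 0.0080; 0.6140 -0.1097 0.0232; 0.1186 0.6249 -0.3087]

matrix = [0.3286 -0.0496 0.0080; 0.6140 -0.1097 0.0232; 0.1186 0.6249 -0.3087]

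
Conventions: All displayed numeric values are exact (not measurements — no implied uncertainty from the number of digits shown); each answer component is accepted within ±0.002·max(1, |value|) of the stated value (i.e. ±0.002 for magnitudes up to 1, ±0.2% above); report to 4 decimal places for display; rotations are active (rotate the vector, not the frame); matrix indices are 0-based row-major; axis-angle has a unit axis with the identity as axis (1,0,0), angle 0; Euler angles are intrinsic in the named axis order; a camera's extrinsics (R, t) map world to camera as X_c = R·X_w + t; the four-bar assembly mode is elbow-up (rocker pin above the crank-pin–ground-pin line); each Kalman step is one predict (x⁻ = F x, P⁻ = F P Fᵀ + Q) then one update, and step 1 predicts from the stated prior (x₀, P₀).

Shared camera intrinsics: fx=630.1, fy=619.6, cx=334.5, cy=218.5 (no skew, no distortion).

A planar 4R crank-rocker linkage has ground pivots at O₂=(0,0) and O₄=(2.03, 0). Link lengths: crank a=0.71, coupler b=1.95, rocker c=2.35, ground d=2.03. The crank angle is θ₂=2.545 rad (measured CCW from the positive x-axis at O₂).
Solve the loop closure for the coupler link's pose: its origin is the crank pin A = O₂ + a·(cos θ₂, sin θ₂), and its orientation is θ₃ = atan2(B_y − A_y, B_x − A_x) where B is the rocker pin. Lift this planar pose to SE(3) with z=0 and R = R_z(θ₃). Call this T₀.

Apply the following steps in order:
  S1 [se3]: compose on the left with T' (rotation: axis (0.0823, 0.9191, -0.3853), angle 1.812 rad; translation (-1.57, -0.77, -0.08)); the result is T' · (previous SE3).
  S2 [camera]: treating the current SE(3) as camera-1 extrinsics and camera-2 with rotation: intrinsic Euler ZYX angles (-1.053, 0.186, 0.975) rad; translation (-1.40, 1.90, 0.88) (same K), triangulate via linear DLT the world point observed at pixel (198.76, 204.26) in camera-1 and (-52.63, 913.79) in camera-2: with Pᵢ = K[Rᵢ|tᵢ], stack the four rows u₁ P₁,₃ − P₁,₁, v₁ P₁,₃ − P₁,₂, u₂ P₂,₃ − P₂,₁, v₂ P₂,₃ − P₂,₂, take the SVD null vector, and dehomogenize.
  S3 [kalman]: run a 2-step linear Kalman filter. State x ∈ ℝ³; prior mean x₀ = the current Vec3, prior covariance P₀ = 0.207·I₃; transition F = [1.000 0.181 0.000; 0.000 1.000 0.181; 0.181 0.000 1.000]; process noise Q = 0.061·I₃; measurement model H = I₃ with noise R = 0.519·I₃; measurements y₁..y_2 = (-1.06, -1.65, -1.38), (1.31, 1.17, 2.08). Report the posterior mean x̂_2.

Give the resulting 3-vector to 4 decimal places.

source (fourbar_fk): coupler pose = R=[0.6358 -0.7718 0.0000; 0.7718 0.6358 0.0000; 0.0000 0.0000 1.0000], t=(-0.5874, 0.3989, 0.0000)
after S1 (compose_se3): R=[0.2146 0.4754 0.8532; 0.4451 0.7300 -0.5186; -0.8694 0.4910 -0.0549], t=(-1.2480, -0.2831, 0.3242)
after S2 (triangulate): (-1.0617, 1.3385, 0.5102)
after S3 (kf_track): (-0.1016, 0.7522, 0.4259)

result = (-0.1016, 0.7522, 0.4259)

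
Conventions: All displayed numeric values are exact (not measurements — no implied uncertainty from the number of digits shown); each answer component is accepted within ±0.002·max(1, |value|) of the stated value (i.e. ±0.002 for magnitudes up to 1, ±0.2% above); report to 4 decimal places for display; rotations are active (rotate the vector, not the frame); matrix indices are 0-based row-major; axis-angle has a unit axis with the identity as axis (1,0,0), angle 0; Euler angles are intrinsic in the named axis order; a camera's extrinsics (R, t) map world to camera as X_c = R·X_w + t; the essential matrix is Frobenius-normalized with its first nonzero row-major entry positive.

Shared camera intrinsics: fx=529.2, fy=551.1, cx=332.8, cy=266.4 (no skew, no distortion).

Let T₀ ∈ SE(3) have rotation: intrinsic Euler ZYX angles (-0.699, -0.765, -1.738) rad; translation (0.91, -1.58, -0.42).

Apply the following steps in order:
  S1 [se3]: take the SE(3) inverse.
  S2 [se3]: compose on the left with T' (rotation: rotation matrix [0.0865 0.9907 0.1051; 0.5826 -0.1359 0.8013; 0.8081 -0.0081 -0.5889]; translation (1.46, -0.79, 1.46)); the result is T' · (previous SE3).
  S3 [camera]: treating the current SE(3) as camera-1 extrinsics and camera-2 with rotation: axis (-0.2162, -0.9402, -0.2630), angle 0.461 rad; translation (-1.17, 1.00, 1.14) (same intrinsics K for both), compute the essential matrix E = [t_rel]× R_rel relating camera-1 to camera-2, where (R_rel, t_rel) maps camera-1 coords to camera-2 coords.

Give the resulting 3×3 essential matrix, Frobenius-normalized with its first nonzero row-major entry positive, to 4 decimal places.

after S1 (invert_se3): R=[0.5522 -0.4642 0.6925; 0.4156 -0.5668 -0.7113; 0.7227 0.6806 -0.1201], t=(-0.9450, -1.5725, 0.3673)
after S2 (compose_se3): R=[0.5355 -0.5301 -0.6574; 0.8444 0.3520 0.4039; 0.0173 -0.7714 0.6361], t=(-0.1410, -0.8325, 0.4927)
after S3 (essential): [0.1355 0.2133 0.6485; 0.2759 0.3868 -0.0852; -0.2694 -0.3715 0.2684]

matrix = [0.1355 0.2133 0.6485; 0.2759 0.3868 -0.0852; -0.2694 -0.3715 0.2684]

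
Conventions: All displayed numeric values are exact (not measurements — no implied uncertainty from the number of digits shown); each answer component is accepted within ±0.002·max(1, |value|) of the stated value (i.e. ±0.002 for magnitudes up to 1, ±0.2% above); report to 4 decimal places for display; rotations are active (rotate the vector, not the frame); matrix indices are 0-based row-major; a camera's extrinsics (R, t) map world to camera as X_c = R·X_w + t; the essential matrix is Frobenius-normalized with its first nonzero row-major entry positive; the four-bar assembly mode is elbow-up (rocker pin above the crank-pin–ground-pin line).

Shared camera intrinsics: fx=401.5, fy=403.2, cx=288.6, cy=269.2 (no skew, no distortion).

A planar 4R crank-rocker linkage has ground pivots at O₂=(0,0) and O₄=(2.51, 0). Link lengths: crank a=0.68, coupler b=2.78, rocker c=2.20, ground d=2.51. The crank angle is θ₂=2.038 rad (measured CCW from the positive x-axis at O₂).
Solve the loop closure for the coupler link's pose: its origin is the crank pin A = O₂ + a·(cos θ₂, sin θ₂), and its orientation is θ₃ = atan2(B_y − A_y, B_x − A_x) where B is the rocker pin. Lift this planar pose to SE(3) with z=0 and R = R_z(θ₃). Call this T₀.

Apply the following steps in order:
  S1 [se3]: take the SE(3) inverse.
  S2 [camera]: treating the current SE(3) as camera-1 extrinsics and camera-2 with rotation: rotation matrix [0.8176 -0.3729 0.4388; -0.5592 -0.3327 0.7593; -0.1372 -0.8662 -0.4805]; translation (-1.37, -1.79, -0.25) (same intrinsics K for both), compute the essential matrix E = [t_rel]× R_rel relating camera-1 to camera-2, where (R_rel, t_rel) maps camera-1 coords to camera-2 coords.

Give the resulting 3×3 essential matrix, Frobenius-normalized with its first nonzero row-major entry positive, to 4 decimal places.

matrix = [0.1580 0.3148 0.3757; -0.3788 -0.1663 -0.3173; 0.5421 -0.3795 -0.1583]

source (fourbar_fk): coupler pose = R=[0.8336 -0.5524 0.0000; 0.5524 0.8336 0.0000; 0.0000 0.0000 1.0000], t=(-0.3063, 0.6071, 0.0000)
after S1 (invert_se3): R=[0.8336 0.5524 0.0000; -0.5524 0.8336 0.0000; 0.0000 0.0000 1.0000], t=(-0.0800, -0.6753, 0.0000)
after S2 (essential): [0.1580 0.3148 0.3757; -0.3788 -0.1663 -0.3173; 0.5421 -0.3795 -0.1583]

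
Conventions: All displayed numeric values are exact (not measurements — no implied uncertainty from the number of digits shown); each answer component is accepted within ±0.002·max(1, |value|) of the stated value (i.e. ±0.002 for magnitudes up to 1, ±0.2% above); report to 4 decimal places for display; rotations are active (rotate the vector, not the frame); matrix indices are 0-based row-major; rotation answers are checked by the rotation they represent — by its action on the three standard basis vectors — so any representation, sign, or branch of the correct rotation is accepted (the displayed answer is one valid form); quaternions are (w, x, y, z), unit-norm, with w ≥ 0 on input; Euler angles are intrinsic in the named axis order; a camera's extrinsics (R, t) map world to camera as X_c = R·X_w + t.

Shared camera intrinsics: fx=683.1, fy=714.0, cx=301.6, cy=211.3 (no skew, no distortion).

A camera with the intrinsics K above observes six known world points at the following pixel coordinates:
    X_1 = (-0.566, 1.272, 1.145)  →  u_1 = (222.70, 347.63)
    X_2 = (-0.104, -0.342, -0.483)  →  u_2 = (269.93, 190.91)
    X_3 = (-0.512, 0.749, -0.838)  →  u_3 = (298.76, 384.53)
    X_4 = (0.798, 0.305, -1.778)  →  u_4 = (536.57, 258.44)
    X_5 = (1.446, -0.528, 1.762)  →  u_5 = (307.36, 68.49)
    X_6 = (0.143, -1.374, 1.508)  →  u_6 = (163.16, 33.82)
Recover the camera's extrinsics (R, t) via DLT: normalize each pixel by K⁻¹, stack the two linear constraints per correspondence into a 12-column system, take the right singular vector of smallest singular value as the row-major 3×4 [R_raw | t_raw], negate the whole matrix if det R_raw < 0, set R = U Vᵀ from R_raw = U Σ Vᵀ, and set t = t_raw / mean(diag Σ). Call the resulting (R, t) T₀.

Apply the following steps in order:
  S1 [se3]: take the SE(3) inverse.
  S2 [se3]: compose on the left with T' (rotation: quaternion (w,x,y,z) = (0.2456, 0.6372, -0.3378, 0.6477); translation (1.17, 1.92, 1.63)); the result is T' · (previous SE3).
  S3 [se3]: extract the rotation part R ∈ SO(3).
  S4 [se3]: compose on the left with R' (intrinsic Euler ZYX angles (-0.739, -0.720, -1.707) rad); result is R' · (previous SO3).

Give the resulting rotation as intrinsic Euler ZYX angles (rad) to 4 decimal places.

rotation (euler_zyx) = (1.2749, 0.4984, -0.1619)

source (pnp_recover): camera pose = R=[0.8343 0.3466 -0.4287; -0.4525 0.8747 -0.1734; 0.3148 0.3387 0.8867], t=(-0.2100, 0.0400, 5.0697)
after S1 (invert_se3): R=[0.8343 -0.4525 0.3148; 0.3466 0.8747 0.3387; -0.4287 -0.1734 0.8867], t=(-1.4028, -1.6792, -4.5782)
after S2 (compose_se3): R=[-0.5984 -0.7388 0.3100; 0.0023 -0.3885 -0.9214; 0.8012 -0.5506 0.2342], t=(-0.4979, 6.6075, 0.6330)
after S3 (rot_of_se3): [-0.5984 -0.7388 0.3100; 0.0023 -0.3885 -0.9214; 0.8012 -0.5506 0.2342]
after S4 (compose_so3): [0.2561 -0.9665 -0.0166; 0.8402 0.2140 0.4983; -0.4781 -0.1416 0.8668]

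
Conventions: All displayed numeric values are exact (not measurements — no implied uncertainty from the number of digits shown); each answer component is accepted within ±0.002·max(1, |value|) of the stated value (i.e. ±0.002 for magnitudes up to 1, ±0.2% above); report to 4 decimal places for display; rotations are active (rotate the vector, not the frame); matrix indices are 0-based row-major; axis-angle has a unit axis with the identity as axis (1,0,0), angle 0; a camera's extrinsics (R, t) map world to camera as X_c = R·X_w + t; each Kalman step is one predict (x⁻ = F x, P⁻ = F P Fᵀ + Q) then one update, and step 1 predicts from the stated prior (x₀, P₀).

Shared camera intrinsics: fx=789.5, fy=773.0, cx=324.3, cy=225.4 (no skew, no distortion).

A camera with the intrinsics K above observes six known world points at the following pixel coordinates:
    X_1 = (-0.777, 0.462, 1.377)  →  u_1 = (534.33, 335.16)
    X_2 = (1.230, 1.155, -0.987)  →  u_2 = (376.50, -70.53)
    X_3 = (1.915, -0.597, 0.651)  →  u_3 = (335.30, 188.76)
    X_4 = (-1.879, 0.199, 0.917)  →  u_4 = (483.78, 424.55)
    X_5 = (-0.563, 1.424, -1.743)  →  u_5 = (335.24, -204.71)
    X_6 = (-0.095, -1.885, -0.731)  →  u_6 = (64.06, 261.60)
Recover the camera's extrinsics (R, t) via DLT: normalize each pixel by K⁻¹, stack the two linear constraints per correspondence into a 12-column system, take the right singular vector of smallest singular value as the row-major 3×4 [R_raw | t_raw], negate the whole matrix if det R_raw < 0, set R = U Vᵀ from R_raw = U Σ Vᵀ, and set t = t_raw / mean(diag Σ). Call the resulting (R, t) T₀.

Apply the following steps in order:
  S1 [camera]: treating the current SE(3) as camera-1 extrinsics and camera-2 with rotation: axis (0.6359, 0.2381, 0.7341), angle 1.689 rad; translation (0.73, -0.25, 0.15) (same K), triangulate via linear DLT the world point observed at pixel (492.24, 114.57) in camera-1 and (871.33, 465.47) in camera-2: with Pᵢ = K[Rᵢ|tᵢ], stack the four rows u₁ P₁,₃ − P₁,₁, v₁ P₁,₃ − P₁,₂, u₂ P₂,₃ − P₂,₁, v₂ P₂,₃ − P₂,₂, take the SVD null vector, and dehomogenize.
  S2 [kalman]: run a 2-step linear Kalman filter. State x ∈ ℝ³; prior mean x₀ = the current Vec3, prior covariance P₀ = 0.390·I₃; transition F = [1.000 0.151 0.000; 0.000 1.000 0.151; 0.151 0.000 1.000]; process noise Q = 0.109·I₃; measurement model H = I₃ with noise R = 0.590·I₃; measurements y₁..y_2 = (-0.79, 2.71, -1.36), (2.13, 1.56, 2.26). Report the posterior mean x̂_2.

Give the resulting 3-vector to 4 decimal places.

result = (1.3129, 1.7752, 0.8945)

source (pnp_recover): camera pose = R=[0.0292 0.7684 0.6394; -0.4234 -0.5699 0.7042; 0.9055 -0.2912 0.3086], t=(0.0900, -0.3399, 5.3099)
after S1 (triangulate): (1.2893, 0.9877, 0.7497)
after S2 (kf_track): (1.3129, 1.7752, 0.8945)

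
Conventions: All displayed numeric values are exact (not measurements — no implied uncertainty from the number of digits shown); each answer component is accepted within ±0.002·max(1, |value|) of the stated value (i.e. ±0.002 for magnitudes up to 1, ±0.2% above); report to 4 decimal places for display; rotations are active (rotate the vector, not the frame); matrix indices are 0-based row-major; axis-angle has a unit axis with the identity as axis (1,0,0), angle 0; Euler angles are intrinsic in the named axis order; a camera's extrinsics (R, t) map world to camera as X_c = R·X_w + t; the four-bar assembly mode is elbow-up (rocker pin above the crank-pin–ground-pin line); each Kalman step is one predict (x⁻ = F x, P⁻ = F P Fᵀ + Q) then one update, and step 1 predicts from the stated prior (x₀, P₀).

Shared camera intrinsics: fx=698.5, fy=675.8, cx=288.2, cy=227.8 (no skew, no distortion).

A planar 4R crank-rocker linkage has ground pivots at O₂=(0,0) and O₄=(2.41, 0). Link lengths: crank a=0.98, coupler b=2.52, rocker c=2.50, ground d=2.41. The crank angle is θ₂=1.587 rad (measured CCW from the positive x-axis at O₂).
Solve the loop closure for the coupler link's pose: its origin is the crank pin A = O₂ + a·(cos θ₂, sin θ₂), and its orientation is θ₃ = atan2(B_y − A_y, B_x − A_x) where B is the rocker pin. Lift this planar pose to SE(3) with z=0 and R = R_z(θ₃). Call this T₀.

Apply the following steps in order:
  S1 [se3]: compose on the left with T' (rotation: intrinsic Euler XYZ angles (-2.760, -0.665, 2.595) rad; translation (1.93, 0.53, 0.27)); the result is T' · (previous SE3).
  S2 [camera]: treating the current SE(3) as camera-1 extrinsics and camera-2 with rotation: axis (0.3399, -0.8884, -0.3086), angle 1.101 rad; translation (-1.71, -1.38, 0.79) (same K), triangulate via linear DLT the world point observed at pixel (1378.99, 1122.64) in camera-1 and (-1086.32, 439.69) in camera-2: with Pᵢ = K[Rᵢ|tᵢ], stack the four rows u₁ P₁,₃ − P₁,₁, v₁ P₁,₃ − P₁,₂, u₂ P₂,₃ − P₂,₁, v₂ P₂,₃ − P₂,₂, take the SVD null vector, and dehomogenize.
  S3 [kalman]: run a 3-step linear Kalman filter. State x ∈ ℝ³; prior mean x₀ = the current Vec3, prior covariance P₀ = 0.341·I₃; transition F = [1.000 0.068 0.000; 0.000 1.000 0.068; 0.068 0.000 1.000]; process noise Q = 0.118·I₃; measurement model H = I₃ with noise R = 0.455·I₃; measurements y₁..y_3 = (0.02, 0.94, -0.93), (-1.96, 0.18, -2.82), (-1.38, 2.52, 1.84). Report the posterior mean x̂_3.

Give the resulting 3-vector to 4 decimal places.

result = (-1.0212, 1.3697, -0.3332)

source (fourbar_fk): coupler pose = R=[0.8067 -0.5909 0.0000; 0.5909 0.8067 0.0000; 0.0000 0.0000 1.0000], t=(-0.0159, 0.9799, 0.0000)
after S1 (compose_se3): R=[-0.7840 0.0673 -0.6171; -0.1496 0.9443 0.2930; 0.6024 0.3221 -0.7303], t=(1.5399, 1.2006, 0.8687)
after S2 (triangulate): (-0.5206, 1.3144, -0.9715)
after S3 (kf_track): (-1.0212, 1.3697, -0.3332)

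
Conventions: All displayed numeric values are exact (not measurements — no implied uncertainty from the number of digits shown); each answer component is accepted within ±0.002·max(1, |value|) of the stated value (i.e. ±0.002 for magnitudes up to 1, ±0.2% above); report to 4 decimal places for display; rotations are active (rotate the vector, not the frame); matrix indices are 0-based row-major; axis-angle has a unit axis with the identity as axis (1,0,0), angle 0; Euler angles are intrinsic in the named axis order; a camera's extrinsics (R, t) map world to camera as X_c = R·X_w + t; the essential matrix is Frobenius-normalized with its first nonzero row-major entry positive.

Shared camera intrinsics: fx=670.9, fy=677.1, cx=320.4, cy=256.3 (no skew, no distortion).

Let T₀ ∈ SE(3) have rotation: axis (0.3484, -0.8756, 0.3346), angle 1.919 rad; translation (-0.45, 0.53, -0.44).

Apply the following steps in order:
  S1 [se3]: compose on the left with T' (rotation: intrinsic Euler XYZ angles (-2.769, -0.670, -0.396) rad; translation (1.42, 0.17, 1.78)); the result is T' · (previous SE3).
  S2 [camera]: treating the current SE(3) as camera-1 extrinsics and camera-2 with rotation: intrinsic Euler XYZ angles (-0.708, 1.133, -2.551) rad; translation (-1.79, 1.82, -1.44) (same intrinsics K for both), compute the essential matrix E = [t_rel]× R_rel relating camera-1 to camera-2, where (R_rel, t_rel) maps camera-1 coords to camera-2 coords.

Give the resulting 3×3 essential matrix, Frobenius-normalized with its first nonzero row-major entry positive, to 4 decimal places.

matrix = [0.3357 0.0790 0.1342; 0.6100 -0.0488 0.0656; -0.0802 0.5144 0.4618]

after S1 (compose_se3): R=[-0.7658 -0.2750 -0.5813; 0.2512 -0.9601 0.1232; -0.5919 -0.0517 0.8043], t=(1.5281, -0.6203, 1.9819)
after S2 (essential): [0.3357 0.0790 0.1342; 0.6100 -0.0488 0.0656; -0.0802 0.5144 0.4618]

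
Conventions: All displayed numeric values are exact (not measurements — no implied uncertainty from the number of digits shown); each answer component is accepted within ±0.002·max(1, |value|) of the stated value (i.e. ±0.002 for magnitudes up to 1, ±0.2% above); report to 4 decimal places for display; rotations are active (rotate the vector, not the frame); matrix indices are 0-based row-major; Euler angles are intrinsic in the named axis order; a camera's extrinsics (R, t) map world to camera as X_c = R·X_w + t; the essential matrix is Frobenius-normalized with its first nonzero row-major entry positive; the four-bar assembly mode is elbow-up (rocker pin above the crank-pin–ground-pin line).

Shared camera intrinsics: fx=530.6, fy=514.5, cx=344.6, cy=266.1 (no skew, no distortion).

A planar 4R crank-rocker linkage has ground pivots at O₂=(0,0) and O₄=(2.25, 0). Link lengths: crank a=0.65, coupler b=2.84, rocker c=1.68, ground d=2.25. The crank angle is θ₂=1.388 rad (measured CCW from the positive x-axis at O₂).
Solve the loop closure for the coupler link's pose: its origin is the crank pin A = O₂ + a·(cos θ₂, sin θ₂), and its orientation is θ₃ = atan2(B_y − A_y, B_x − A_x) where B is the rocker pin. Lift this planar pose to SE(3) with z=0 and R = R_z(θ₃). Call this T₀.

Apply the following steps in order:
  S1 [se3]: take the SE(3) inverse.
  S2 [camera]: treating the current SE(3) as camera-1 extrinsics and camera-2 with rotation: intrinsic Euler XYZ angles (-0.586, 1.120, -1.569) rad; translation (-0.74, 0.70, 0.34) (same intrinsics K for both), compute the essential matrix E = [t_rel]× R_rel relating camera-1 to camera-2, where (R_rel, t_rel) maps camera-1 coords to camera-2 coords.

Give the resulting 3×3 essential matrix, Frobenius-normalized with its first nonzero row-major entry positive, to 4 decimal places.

matrix = [0.0067 -0.3460 0.1566; 0.1461 -0.5718 0.1295; 0.5140 -0.0382 -0.4744]

source (fourbar_fk): coupler pose = R=[0.9424 -0.3346 0.0000; 0.3346 0.9424 0.0000; 0.0000 0.0000 1.0000], t=(0.1182, 0.6392, 0.0000)
after S1 (invert_se3): R=[0.9424 0.3346 0.0000; -0.3346 0.9424 0.0000; 0.0000 0.0000 1.0000], t=(-0.3252, -0.5628, 0.0000)
after S2 (essential): [0.0067 -0.3460 0.1566; 0.1461 -0.5718 0.1295; 0.5140 -0.0382 -0.4744]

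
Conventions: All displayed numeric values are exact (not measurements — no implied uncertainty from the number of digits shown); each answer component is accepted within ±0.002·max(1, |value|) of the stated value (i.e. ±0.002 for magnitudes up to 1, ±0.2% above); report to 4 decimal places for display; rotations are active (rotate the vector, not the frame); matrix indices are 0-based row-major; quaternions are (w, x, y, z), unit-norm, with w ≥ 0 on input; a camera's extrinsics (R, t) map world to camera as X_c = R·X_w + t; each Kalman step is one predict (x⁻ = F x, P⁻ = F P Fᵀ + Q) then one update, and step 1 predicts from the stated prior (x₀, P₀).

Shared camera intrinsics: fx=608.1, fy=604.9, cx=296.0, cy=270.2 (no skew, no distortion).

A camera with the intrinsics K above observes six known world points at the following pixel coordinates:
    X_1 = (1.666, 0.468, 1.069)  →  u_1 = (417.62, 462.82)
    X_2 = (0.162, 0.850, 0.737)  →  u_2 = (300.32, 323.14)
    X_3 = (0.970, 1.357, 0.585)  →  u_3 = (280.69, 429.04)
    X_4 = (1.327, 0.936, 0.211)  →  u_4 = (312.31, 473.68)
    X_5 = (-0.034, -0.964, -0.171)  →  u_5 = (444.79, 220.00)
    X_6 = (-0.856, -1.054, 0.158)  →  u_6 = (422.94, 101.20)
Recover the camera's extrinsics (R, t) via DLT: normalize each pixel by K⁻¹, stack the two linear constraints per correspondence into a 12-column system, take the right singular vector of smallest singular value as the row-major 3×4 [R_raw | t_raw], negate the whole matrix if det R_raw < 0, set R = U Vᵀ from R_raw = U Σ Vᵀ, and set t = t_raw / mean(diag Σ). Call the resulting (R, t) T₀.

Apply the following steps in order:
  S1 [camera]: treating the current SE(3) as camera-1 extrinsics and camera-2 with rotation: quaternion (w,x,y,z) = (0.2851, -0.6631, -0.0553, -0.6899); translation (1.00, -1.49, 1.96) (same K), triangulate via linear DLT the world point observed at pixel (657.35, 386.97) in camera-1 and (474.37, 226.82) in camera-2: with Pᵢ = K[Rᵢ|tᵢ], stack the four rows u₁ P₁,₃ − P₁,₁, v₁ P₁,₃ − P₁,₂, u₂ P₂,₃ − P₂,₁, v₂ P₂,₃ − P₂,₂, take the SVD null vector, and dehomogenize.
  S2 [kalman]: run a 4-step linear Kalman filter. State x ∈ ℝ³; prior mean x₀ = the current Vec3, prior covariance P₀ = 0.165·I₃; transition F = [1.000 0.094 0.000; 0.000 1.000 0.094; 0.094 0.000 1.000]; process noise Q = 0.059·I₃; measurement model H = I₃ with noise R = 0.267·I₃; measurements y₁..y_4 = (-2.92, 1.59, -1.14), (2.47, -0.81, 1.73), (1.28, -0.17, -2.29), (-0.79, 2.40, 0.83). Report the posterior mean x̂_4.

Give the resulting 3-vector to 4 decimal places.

source (pnp_recover): camera pose = R=[0.3678 -0.7743 0.5150; 0.9219 0.3763 -0.0925; -0.1222 0.5088 0.8522], t=(0.2606, 0.0706, 4.3466)
after S1 (triangulate): (1.5131, -1.5307, 0.9195)
after S2 (kf_track): (0.2807, 0.7057, 0.1547)

result = (0.2807, 0.7057, 0.1547)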